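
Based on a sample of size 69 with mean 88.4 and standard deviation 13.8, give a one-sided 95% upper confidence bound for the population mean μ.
μ ≤ 91.17

Upper bound (one-sided):
t* = 1.668 (one-sided for 95%)
Upper bound = x̄ + t* · s/√n = 88.4 + 1.668 · 13.8/√69 = 91.17

We are 95% confident that μ ≤ 91.17.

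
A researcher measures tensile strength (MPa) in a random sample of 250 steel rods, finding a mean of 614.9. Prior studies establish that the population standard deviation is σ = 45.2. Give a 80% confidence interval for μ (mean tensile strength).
(611.24, 618.56)

z-interval (σ known):
z* = 1.282 for 80% confidence

Margin of error = z* · σ/√n = 1.282 · 45.2/√250 = 3.66

CI: (614.9 - 3.66, 614.9 + 3.66) = (611.24, 618.56)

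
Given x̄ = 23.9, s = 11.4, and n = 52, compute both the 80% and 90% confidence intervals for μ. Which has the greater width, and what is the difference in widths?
90% CI is wider by 1.20

df = 51
80% CI: t* = 1.298, (21.85, 25.95), width = 2 · t* · s/√n = 4.10
90% CI: t* = 1.675, (21.25, 26.55), width = 2 · t* · s/√n = 5.30

The 90% CI is wider by 5.30 - 4.10 = 1.20.
Higher confidence requires a wider interval.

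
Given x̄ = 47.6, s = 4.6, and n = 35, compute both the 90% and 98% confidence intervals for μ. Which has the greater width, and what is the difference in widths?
98% CI is wider by 1.17

df = 34
90% CI: t* = 1.691, (46.29, 48.91), width = 2 · t* · s/√n = 2.63
98% CI: t* = 2.441, (45.70, 49.50), width = 2 · t* · s/√n = 3.80

The 98% CI is wider by 3.80 - 2.63 = 1.17.
Higher confidence requires a wider interval.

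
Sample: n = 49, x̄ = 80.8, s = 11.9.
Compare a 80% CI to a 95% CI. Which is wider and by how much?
95% CI is wider by 2.42

df = 48
80% CI: t* = 1.299, (78.59, 83.01), width = 2 · t* · s/√n = 4.42
95% CI: t* = 2.011, (77.38, 84.22), width = 2 · t* · s/√n = 6.84

The 95% CI is wider by 6.84 - 4.42 = 2.42.
Higher confidence requires a wider interval.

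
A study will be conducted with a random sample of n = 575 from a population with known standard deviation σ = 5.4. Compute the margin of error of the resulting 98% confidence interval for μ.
Margin of error = 0.52

Margin of error = z* · σ/√n
= 2.326 · 5.4/√575
= 2.326 · 5.4/23.9792
= 0.52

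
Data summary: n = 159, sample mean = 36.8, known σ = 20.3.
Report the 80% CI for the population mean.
(34.74, 38.86)

z-interval (σ known):
z* = 1.282 for 80% confidence

Margin of error = z* · σ/√n = 1.282 · 20.3/√159 = 2.06

CI: (36.8 - 2.06, 36.8 + 2.06) = (34.74, 38.86)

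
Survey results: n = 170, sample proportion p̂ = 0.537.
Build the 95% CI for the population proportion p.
(0.462, 0.612)

Proportion CI:
SE = √(p̂(1-p̂)/n) = √(0.537 · 0.463 / 170) = 0.03824

z* = 1.960
Margin = z* · SE = 1.960 · 0.03824 = 0.0750

CI: 0.537 ± 0.0750 = (0.462, 0.612)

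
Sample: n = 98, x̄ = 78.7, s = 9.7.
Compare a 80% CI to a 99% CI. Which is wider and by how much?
99% CI is wider by 2.62

df = 97
80% CI: t* = 1.290, (77.44, 79.96), width = 2 · t* · s/√n = 2.53
99% CI: t* = 2.627, (76.13, 81.27), width = 2 · t* · s/√n = 5.15

The 99% CI is wider by 5.15 - 2.53 = 2.62.
Higher confidence requires a wider interval.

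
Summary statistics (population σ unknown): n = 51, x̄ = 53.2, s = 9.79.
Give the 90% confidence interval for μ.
(50.90, 55.50)

t-interval (σ unknown):
df = n - 1 = 50
t* = 1.676 for 90% confidence

Margin of error = t* · s/√n = 1.676 · 9.79/√51 = 2.30

CI: (50.90, 55.50)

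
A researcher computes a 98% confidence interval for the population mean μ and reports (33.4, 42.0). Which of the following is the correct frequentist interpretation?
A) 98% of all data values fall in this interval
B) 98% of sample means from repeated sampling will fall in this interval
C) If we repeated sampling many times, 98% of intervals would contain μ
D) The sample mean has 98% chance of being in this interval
C

A) Wrong — a CI is about the parameter μ, not individual data values.
B) Wrong — coverage applies to intervals containing μ, not to future x̄ values.
C) Correct — this is the frequentist long-run coverage interpretation.
D) Wrong — x̄ is observed and sits in the interval by construction.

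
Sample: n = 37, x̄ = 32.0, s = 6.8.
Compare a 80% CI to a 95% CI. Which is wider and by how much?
95% CI is wider by 1.61

df = 36
80% CI: t* = 1.306, (30.54, 33.46), width = 2 · t* · s/√n = 2.92
95% CI: t* = 2.028, (29.73, 34.27), width = 2 · t* · s/√n = 4.53

The 95% CI is wider by 4.53 - 2.92 = 1.61.
Higher confidence requires a wider interval.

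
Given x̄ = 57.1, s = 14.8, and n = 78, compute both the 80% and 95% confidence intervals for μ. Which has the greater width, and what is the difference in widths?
95% CI is wider by 2.34

df = 77
80% CI: t* = 1.293, (54.93, 59.27), width = 2 · t* · s/√n = 4.33
95% CI: t* = 1.991, (53.76, 60.44), width = 2 · t* · s/√n = 6.67

The 95% CI is wider by 6.67 - 4.33 = 2.34.
Higher confidence requires a wider interval.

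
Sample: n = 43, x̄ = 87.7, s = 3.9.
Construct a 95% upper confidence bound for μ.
μ ≤ 88.70

Upper bound (one-sided):
t* = 1.682 (one-sided for 95%)
Upper bound = x̄ + t* · s/√n = 87.7 + 1.682 · 3.9/√43 = 88.70

We are 95% confident that μ ≤ 88.70.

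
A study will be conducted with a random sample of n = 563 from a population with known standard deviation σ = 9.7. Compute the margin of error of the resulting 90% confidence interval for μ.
Margin of error = 0.67

Margin of error = z* · σ/√n
= 1.645 · 9.7/√563
= 1.645 · 9.7/23.7276
= 0.67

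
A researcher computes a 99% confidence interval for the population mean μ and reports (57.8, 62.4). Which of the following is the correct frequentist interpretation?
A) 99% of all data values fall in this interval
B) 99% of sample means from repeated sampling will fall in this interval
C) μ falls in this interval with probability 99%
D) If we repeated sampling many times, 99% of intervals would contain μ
D

A) Wrong — a CI is about the parameter μ, not individual data values.
B) Wrong — coverage applies to intervals containing μ, not to future x̄ values.
C) Wrong — μ is fixed; the randomness lives in the interval, not in μ.
D) Correct — this is the frequentist long-run coverage interpretation.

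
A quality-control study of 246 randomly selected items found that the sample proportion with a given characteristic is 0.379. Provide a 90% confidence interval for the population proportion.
(0.328, 0.430)

Proportion CI:
SE = √(p̂(1-p̂)/n) = √(0.379 · 0.621 / 246) = 0.03093

z* = 1.645
Margin = z* · SE = 1.645 · 0.03093 = 0.0509

CI: 0.379 ± 0.0509 = (0.328, 0.430)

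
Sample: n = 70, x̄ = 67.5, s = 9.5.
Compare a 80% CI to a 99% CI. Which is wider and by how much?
99% CI is wider by 3.08

df = 69
80% CI: t* = 1.294, (66.03, 68.97), width = 2 · t* · s/√n = 2.94
99% CI: t* = 2.649, (64.49, 70.51), width = 2 · t* · s/√n = 6.02

The 99% CI is wider by 6.02 - 2.94 = 3.08.
Higher confidence requires a wider interval.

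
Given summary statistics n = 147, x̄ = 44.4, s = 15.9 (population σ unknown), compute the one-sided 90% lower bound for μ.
μ ≥ 42.71

Lower bound (one-sided):
t* = 1.287 (one-sided for 90%)
Lower bound = x̄ - t* · s/√n = 44.4 - 1.287 · 15.9/√147 = 42.71

We are 90% confident that μ ≥ 42.71.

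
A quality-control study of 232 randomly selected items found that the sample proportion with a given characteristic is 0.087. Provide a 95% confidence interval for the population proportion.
(0.051, 0.123)

Proportion CI:
SE = √(p̂(1-p̂)/n) = √(0.087 · 0.913 / 232) = 0.01850

z* = 1.960
Margin = z* · SE = 1.960 · 0.01850 = 0.0363

CI: 0.087 ± 0.0363 = (0.051, 0.123)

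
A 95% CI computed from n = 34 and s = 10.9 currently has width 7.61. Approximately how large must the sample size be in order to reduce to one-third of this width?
n ≈ 306

CI width ∝ 1/√n
To reduce width by factor 3, need √n to grow by 3 → need 3² = 9 times as many samples.

Current: n = 34, width = 7.61
New: n = 306, width ≈ 2.45

Width reduced by factor of 7.61/2.45 = 3.11.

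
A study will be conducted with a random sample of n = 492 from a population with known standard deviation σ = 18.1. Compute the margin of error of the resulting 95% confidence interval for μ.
Margin of error = 1.60

Margin of error = z* · σ/√n
= 1.960 · 18.1/√492
= 1.960 · 18.1/22.1811
= 1.60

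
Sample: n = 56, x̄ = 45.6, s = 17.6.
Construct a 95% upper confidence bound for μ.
μ ≤ 49.53

Upper bound (one-sided):
t* = 1.673 (one-sided for 95%)
Upper bound = x̄ + t* · s/√n = 45.6 + 1.673 · 17.6/√56 = 49.53

We are 95% confident that μ ≤ 49.53.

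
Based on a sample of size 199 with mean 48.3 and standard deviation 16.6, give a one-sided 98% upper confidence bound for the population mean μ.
μ ≤ 50.73

Upper bound (one-sided):
t* = 2.067 (one-sided for 98%)
Upper bound = x̄ + t* · s/√n = 48.3 + 2.067 · 16.6/√199 = 50.73

We are 98% confident that μ ≤ 50.73.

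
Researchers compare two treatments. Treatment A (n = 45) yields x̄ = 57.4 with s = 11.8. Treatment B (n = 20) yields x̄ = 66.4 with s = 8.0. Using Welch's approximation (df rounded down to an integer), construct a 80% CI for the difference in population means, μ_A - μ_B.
(-12.26, -5.74)

Difference: x̄₁ - x̄₂ = -9.00
SE = √(s₁²/n₁ + s₂²/n₂) = √(11.8²/45 + 8.0²/20) = 2.5088
df = 52.37 → 52 (Welch–Satterthwaite, rounded down)
t* = 1.298

CI: -9.00 ± 1.298 · 2.5088 = -9.00 ± 3.26 = (-12.26, -5.74)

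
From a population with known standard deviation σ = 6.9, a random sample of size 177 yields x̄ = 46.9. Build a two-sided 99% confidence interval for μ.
(45.56, 48.24)

z-interval (σ known):
z* = 2.576 for 99% confidence

Margin of error = z* · σ/√n = 2.576 · 6.9/√177 = 1.34

CI: (46.9 - 1.34, 46.9 + 1.34) = (45.56, 48.24)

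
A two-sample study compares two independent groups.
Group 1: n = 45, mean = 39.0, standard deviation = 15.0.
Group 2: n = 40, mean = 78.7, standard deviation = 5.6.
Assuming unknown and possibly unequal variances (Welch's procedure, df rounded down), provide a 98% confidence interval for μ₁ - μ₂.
(-45.46, -33.94)

Difference: x̄₁ - x̄₂ = -39.70
SE = √(s₁²/n₁ + s₂²/n₂) = √(15.0²/45 + 5.6²/40) = 2.4050
df = 57.29 → 57 (Welch–Satterthwaite, rounded down)
t* = 2.394

CI: -39.70 ± 2.394 · 2.4050 = -39.70 ± 5.76 = (-45.46, -33.94)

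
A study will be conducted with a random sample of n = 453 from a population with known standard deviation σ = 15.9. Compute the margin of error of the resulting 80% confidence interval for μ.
Margin of error = 0.96

Margin of error = z* · σ/√n
= 1.282 · 15.9/√453
= 1.282 · 15.9/21.2838
= 0.96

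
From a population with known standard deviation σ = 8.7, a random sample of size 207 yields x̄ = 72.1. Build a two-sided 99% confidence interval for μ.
(70.54, 73.66)

z-interval (σ known):
z* = 2.576 for 99% confidence

Margin of error = z* · σ/√n = 2.576 · 8.7/√207 = 1.56

CI: (72.1 - 1.56, 72.1 + 1.56) = (70.54, 73.66)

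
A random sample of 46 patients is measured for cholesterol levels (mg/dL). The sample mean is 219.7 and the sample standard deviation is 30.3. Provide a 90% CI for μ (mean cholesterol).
(212.20, 227.20)

t-interval (σ unknown):
df = n - 1 = 45
t* = 1.679 for 90% confidence

Margin of error = t* · s/√n = 1.679 · 30.3/√46 = 7.50

CI: (212.20, 227.20)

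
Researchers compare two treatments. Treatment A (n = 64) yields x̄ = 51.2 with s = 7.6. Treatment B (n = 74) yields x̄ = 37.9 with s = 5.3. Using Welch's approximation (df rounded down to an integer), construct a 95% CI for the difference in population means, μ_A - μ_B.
(11.06, 15.54)

Difference: x̄₁ - x̄₂ = 13.30
SE = √(s₁²/n₁ + s₂²/n₂) = √(7.6²/64 + 5.3²/74) = 1.1323
df = 110.30 → 110 (Welch–Satterthwaite, rounded down)
t* = 1.982

CI: 13.30 ± 1.982 · 1.1323 = 13.30 ± 2.24 = (11.06, 15.54)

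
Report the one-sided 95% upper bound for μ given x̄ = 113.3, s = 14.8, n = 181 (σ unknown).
μ ≤ 115.12

Upper bound (one-sided):
t* = 1.653 (one-sided for 95%)
Upper bound = x̄ + t* · s/√n = 113.3 + 1.653 · 14.8/√181 = 115.12

We are 95% confident that μ ≤ 115.12.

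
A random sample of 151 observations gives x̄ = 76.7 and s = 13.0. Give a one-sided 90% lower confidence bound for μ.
μ ≥ 75.34

Lower bound (one-sided):
t* = 1.287 (one-sided for 90%)
Lower bound = x̄ - t* · s/√n = 76.7 - 1.287 · 13.0/√151 = 75.34

We are 90% confident that μ ≥ 75.34.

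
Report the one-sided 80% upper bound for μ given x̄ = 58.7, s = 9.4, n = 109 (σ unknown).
μ ≤ 59.46

Upper bound (one-sided):
t* = 0.845 (one-sided for 80%)
Upper bound = x̄ + t* · s/√n = 58.7 + 0.845 · 9.4/√109 = 59.46

We are 80% confident that μ ≤ 59.46.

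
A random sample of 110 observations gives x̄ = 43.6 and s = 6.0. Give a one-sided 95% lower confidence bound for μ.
μ ≥ 42.65

Lower bound (one-sided):
t* = 1.659 (one-sided for 95%)
Lower bound = x̄ - t* · s/√n = 43.6 - 1.659 · 6.0/√110 = 42.65

We are 95% confident that μ ≥ 42.65.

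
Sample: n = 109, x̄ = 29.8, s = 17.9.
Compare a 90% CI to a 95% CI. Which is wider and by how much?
95% CI is wider by 1.11

df = 108
90% CI: t* = 1.659, (26.96, 32.64), width = 2 · t* · s/√n = 5.69
95% CI: t* = 1.982, (26.40, 33.20), width = 2 · t* · s/√n = 6.80

The 95% CI is wider by 6.80 - 5.69 = 1.11.
Higher confidence requires a wider interval.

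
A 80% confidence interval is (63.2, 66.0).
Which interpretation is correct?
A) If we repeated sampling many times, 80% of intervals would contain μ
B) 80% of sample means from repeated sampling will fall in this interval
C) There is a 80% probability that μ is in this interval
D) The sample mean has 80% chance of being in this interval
A

A) Correct — this is the frequentist long-run coverage interpretation.
B) Wrong — coverage applies to intervals containing μ, not to future x̄ values.
C) Wrong — μ is fixed; the randomness lives in the interval, not in μ.
D) Wrong — x̄ is observed and sits in the interval by construction.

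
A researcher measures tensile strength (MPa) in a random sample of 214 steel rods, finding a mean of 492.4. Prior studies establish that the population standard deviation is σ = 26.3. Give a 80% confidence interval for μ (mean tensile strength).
(490.10, 494.70)

z-interval (σ known):
z* = 1.282 for 80% confidence

Margin of error = z* · σ/√n = 1.282 · 26.3/√214 = 2.30

CI: (492.4 - 2.30, 492.4 + 2.30) = (490.10, 494.70)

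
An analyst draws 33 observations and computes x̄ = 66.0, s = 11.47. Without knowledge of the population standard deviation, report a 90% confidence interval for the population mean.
(62.62, 69.38)

t-interval (σ unknown):
df = n - 1 = 32
t* = 1.694 for 90% confidence

Margin of error = t* · s/√n = 1.694 · 11.47/√33 = 3.38

CI: (62.62, 69.38)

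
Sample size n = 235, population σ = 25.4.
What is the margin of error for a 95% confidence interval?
Margin of error = 3.25

Margin of error = z* · σ/√n
= 1.960 · 25.4/√235
= 1.960 · 25.4/15.3297
= 3.25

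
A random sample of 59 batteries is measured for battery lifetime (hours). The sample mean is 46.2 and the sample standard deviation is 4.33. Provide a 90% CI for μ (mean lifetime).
(45.26, 47.14)

t-interval (σ unknown):
df = n - 1 = 58
t* = 1.672 for 90% confidence

Margin of error = t* · s/√n = 1.672 · 4.33/√59 = 0.94

CI: (45.26, 47.14)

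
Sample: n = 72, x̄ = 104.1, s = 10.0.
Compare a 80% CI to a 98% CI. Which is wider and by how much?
98% CI is wider by 2.56

df = 71
80% CI: t* = 1.294, (102.58, 105.62), width = 2 · t* · s/√n = 3.05
98% CI: t* = 2.380, (101.30, 106.90), width = 2 · t* · s/√n = 5.61

The 98% CI is wider by 5.61 - 3.05 = 2.56.
Higher confidence requires a wider interval.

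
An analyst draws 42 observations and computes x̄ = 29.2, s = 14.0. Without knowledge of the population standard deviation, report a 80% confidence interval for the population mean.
(26.39, 32.01)

t-interval (σ unknown):
df = n - 1 = 41
t* = 1.303 for 80% confidence

Margin of error = t* · s/√n = 1.303 · 14.0/√42 = 2.81

CI: (26.39, 32.01)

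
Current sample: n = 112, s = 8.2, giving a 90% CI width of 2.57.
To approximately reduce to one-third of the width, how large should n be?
n ≈ 1008

CI width ∝ 1/√n
To reduce width by factor 3, need √n to grow by 3 → need 3² = 9 times as many samples.

Current: n = 112, width = 2.57
New: n = 1008, width ≈ 0.85

Width reduced by factor of 2.57/0.85 = 3.02.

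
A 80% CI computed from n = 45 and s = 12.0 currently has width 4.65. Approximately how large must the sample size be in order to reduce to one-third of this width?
n ≈ 405

CI width ∝ 1/√n
To reduce width by factor 3, need √n to grow by 3 → need 3² = 9 times as many samples.

Current: n = 45, width = 4.65
New: n = 405, width ≈ 1.53

Width reduced by factor of 4.65/1.53 = 3.04.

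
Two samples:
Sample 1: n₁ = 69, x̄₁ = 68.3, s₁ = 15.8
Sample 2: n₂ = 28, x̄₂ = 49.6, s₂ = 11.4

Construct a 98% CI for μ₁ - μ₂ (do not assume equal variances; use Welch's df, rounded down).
(11.85, 25.55)

Difference: x̄₁ - x̄₂ = 18.70
SE = √(s₁²/n₁ + s₂²/n₂) = √(15.8²/69 + 11.4²/28) = 2.8739
df = 68.88 → 68 (Welch–Satterthwaite, rounded down)
t* = 2.382

CI: 18.70 ± 2.382 · 2.8739 = 18.70 ± 6.85 = (11.85, 25.55)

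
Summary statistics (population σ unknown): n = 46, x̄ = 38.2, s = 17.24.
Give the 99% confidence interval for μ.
(31.36, 45.04)

t-interval (σ unknown):
df = n - 1 = 45
t* = 2.690 for 99% confidence

Margin of error = t* · s/√n = 2.690 · 17.24/√46 = 6.84

CI: (31.36, 45.04)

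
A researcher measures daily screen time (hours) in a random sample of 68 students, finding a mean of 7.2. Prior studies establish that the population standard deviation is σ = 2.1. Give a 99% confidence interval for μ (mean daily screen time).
(6.54, 7.86)

z-interval (σ known):
z* = 2.576 for 99% confidence

Margin of error = z* · σ/√n = 2.576 · 2.1/√68 = 0.66

CI: (7.2 - 0.66, 7.2 + 0.66) = (6.54, 7.86)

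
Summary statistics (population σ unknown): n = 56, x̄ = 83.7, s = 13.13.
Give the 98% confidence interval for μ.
(79.50, 87.90)

t-interval (σ unknown):
df = n - 1 = 55
t* = 2.396 for 98% confidence

Margin of error = t* · s/√n = 2.396 · 13.13/√56 = 4.20

CI: (79.50, 87.90)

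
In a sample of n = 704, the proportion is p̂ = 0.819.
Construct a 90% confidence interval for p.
(0.795, 0.843)

Proportion CI:
SE = √(p̂(1-p̂)/n) = √(0.819 · 0.181 / 704) = 0.01451

z* = 1.645
Margin = z* · SE = 1.645 · 0.01451 = 0.0239

CI: 0.819 ± 0.0239 = (0.795, 0.843)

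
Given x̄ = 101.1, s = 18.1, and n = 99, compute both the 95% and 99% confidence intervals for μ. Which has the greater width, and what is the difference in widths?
99% CI is wider by 2.34

df = 98
95% CI: t* = 1.984, (97.49, 104.71), width = 2 · t* · s/√n = 7.22
99% CI: t* = 2.627, (96.32, 105.88), width = 2 · t* · s/√n = 9.56

The 99% CI is wider by 9.56 - 7.22 = 2.34.
Higher confidence requires a wider interval.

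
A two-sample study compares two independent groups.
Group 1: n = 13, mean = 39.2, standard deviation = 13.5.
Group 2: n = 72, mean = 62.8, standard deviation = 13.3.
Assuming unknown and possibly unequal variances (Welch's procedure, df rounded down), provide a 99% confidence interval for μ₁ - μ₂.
(-35.46, -11.74)

Difference: x̄₁ - x̄₂ = -23.60
SE = √(s₁²/n₁ + s₂²/n₂) = √(13.5²/13 + 13.3²/72) = 4.0591
df = 16.49 → 16 (Welch–Satterthwaite, rounded down)
t* = 2.921

CI: -23.60 ± 2.921 · 4.0591 = -23.60 ± 11.86 = (-35.46, -11.74)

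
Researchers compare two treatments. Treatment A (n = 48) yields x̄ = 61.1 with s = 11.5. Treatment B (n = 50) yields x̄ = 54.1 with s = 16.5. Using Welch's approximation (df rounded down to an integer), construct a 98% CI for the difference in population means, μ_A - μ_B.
(0.21, 13.79)

Difference: x̄₁ - x̄₂ = 7.00
SE = √(s₁²/n₁ + s₂²/n₂) = √(11.5²/48 + 16.5²/50) = 2.8636
df = 87.72 → 87 (Welch–Satterthwaite, rounded down)
t* = 2.370

CI: 7.00 ± 2.370 · 2.8636 = 7.00 ± 6.79 = (0.21, 13.79)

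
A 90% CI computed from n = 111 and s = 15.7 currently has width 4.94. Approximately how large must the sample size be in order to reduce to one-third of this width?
n ≈ 999

CI width ∝ 1/√n
To reduce width by factor 3, need √n to grow by 3 → need 3² = 9 times as many samples.

Current: n = 111, width = 4.94
New: n = 999, width ≈ 1.64

Width reduced by factor of 4.94/1.64 = 3.01.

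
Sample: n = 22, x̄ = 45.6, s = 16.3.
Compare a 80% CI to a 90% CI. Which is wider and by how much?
90% CI is wider by 2.76

df = 21
80% CI: t* = 1.323, (41.00, 50.20), width = 2 · t* · s/√n = 9.20
90% CI: t* = 1.721, (39.62, 51.58), width = 2 · t* · s/√n = 11.96

The 90% CI is wider by 11.96 - 9.20 = 2.76.
Higher confidence requires a wider interval.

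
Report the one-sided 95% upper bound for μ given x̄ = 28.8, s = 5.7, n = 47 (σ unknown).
μ ≤ 30.20

Upper bound (one-sided):
t* = 1.679 (one-sided for 95%)
Upper bound = x̄ + t* · s/√n = 28.8 + 1.679 · 5.7/√47 = 30.20

We are 95% confident that μ ≤ 30.20.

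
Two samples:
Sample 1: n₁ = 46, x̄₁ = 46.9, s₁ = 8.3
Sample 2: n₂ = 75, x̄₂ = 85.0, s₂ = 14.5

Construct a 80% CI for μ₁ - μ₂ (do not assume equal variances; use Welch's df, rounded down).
(-40.77, -35.43)

Difference: x̄₁ - x̄₂ = -38.10
SE = √(s₁²/n₁ + s₂²/n₂) = √(8.3²/46 + 14.5²/75) = 2.0739
df = 118.55 → 118 (Welch–Satterthwaite, rounded down)
t* = 1.289

CI: -38.10 ± 1.289 · 2.0739 = -38.10 ± 2.67 = (-40.77, -35.43)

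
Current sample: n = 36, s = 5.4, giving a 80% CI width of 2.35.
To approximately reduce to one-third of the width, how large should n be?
n ≈ 324

CI width ∝ 1/√n
To reduce width by factor 3, need √n to grow by 3 → need 3² = 9 times as many samples.

Current: n = 36, width = 2.35
New: n = 324, width ≈ 0.77

Width reduced by factor of 2.35/0.77 = 3.05.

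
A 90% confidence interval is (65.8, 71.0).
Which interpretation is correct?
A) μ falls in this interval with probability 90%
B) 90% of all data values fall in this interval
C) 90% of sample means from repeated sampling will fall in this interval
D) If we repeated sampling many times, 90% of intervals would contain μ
D

A) Wrong — μ is fixed; the randomness lives in the interval, not in μ.
B) Wrong — a CI is about the parameter μ, not individual data values.
C) Wrong — coverage applies to intervals containing μ, not to future x̄ values.
D) Correct — this is the frequentist long-run coverage interpretation.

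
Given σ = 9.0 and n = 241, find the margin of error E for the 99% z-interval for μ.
Margin of error = 1.49

Margin of error = z* · σ/√n
= 2.576 · 9.0/√241
= 2.576 · 9.0/15.5242
= 1.49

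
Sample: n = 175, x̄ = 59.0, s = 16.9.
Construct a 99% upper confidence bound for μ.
μ ≤ 62.00

Upper bound (one-sided):
t* = 2.348 (one-sided for 99%)
Upper bound = x̄ + t* · s/√n = 59.0 + 2.348 · 16.9/√175 = 62.00

We are 99% confident that μ ≤ 62.00.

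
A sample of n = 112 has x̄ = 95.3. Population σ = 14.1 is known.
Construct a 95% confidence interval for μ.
(92.69, 97.91)

z-interval (σ known):
z* = 1.960 for 95% confidence

Margin of error = z* · σ/√n = 1.960 · 14.1/√112 = 2.61

CI: (95.3 - 2.61, 95.3 + 2.61) = (92.69, 97.91)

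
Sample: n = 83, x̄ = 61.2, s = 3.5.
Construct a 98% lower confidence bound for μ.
μ ≥ 60.40

Lower bound (one-sided):
t* = 2.087 (one-sided for 98%)
Lower bound = x̄ - t* · s/√n = 61.2 - 2.087 · 3.5/√83 = 60.40

We are 98% confident that μ ≥ 60.40.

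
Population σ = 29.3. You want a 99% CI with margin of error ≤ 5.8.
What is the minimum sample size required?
n ≥ 170

For margin E ≤ 5.8:
n ≥ (z* · σ / E)²
n ≥ (2.576 · 29.3 / 5.8)²
n ≥ 169.34

Minimum n = 170 (rounding up)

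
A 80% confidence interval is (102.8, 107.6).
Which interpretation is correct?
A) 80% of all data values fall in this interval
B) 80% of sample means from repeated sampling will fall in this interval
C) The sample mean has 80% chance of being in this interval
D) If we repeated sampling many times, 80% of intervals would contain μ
D

A) Wrong — a CI is about the parameter μ, not individual data values.
B) Wrong — coverage applies to intervals containing μ, not to future x̄ values.
C) Wrong — x̄ is observed and sits in the interval by construction.
D) Correct — this is the frequentist long-run coverage interpretation.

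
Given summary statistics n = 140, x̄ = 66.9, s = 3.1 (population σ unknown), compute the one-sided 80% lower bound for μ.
μ ≥ 66.68

Lower bound (one-sided):
t* = 0.844 (one-sided for 80%)
Lower bound = x̄ - t* · s/√n = 66.9 - 0.844 · 3.1/√140 = 66.68

We are 80% confident that μ ≥ 66.68.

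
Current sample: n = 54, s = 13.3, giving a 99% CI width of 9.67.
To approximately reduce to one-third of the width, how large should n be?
n ≈ 486

CI width ∝ 1/√n
To reduce width by factor 3, need √n to grow by 3 → need 3² = 9 times as many samples.

Current: n = 54, width = 9.67
New: n = 486, width ≈ 3.12

Width reduced by factor of 9.67/3.12 = 3.10.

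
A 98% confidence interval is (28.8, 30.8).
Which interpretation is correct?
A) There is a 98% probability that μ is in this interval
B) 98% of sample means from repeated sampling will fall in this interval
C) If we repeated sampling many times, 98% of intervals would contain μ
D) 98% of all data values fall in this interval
C

A) Wrong — μ is fixed; the randomness lives in the interval, not in μ.
B) Wrong — coverage applies to intervals containing μ, not to future x̄ values.
C) Correct — this is the frequentist long-run coverage interpretation.
D) Wrong — a CI is about the parameter μ, not individual data values.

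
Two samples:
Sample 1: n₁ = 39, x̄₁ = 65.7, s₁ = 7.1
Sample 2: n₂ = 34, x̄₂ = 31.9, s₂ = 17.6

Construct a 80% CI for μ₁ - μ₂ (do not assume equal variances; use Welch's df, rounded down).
(29.60, 38.00)

Difference: x̄₁ - x̄₂ = 33.80
SE = √(s₁²/n₁ + s₂²/n₂) = √(7.1²/39 + 17.6²/34) = 3.2254
df = 42.29 → 42 (Welch–Satterthwaite, rounded down)
t* = 1.302

CI: 33.80 ± 1.302 · 3.2254 = 33.80 ± 4.20 = (29.60, 38.00)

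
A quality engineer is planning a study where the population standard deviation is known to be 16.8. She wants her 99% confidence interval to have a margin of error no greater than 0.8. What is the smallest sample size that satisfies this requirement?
n ≥ 2927

For margin E ≤ 0.8:
n ≥ (z* · σ / E)²
n ≥ (2.576 · 16.8 / 0.8)²
n ≥ 2926.38

Minimum n = 2927 (rounding up)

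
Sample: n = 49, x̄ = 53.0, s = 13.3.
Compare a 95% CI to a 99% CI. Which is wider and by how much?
99% CI is wider by 2.55

df = 48
95% CI: t* = 2.011, (49.18, 56.82), width = 2 · t* · s/√n = 7.64
99% CI: t* = 2.682, (47.90, 58.10), width = 2 · t* · s/√n = 10.19

The 99% CI is wider by 10.19 - 7.64 = 2.55.
Higher confidence requires a wider interval.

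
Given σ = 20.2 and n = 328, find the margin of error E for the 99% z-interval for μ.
Margin of error = 2.87

Margin of error = z* · σ/√n
= 2.576 · 20.2/√328
= 2.576 · 20.2/18.1108
= 2.87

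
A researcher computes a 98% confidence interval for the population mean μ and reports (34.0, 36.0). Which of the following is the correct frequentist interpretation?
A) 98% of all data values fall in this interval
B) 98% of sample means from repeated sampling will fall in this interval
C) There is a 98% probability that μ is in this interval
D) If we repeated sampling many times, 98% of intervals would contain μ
D

A) Wrong — a CI is about the parameter μ, not individual data values.
B) Wrong — coverage applies to intervals containing μ, not to future x̄ values.
C) Wrong — μ is fixed; the randomness lives in the interval, not in μ.
D) Correct — this is the frequentist long-run coverage interpretation.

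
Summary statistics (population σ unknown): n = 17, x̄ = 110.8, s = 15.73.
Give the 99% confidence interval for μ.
(99.66, 121.94)

t-interval (σ unknown):
df = n - 1 = 16
t* = 2.921 for 99% confidence

Margin of error = t* · s/√n = 2.921 · 15.73/√17 = 11.14

CI: (99.66, 121.94)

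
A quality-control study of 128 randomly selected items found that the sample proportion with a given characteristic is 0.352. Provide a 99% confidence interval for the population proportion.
(0.243, 0.461)

Proportion CI:
SE = √(p̂(1-p̂)/n) = √(0.352 · 0.648 / 128) = 0.04221

z* = 2.576
Margin = z* · SE = 2.576 · 0.04221 = 0.1087

CI: 0.352 ± 0.1087 = (0.243, 0.461)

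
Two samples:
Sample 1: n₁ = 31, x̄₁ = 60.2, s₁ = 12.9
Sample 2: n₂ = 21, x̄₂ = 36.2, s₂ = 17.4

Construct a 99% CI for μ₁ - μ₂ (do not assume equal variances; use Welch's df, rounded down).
(11.87, 36.13)

Difference: x̄₁ - x̄₂ = 24.00
SE = √(s₁²/n₁ + s₂²/n₂) = √(12.9²/31 + 17.4²/21) = 4.4481
df = 34.48 → 34 (Welch–Satterthwaite, rounded down)
t* = 2.728

CI: 24.00 ± 2.728 · 4.4481 = 24.00 ± 12.13 = (11.87, 36.13)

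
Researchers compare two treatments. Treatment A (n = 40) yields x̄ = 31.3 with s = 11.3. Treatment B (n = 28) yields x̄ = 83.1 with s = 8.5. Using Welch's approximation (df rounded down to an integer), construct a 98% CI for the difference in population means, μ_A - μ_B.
(-57.53, -46.07)

Difference: x̄₁ - x̄₂ = -51.80
SE = √(s₁²/n₁ + s₂²/n₂) = √(11.3²/40 + 8.5²/28) = 2.4026
df = 65.61 → 65 (Welch–Satterthwaite, rounded down)
t* = 2.385

CI: -51.80 ± 2.385 · 2.4026 = -51.80 ± 5.73 = (-57.53, -46.07)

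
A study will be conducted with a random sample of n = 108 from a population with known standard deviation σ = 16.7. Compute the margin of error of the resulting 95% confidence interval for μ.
Margin of error = 3.15

Margin of error = z* · σ/√n
= 1.960 · 16.7/√108
= 1.960 · 16.7/10.3923
= 3.15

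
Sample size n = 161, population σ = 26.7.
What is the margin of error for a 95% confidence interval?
Margin of error = 4.12

Margin of error = z* · σ/√n
= 1.960 · 26.7/√161
= 1.960 · 26.7/12.6886
= 4.12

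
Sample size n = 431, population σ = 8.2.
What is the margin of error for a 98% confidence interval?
Margin of error = 0.92

Margin of error = z* · σ/√n
= 2.326 · 8.2/√431
= 2.326 · 8.2/20.7605
= 0.92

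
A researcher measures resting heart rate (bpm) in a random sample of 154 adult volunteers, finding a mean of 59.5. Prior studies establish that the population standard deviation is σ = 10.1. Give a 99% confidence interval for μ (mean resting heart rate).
(57.40, 61.60)

z-interval (σ known):
z* = 2.576 for 99% confidence

Margin of error = z* · σ/√n = 2.576 · 10.1/√154 = 2.10

CI: (59.5 - 2.10, 59.5 + 2.10) = (57.40, 61.60)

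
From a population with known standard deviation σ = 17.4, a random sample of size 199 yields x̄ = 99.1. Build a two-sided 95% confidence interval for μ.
(96.68, 101.52)

z-interval (σ known):
z* = 1.960 for 95% confidence

Margin of error = z* · σ/√n = 1.960 · 17.4/√199 = 2.42

CI: (99.1 - 2.42, 99.1 + 2.42) = (96.68, 101.52)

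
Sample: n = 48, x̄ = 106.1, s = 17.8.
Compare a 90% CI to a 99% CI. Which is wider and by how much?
99% CI is wider by 5.18

df = 47
90% CI: t* = 1.678, (101.79, 110.41), width = 2 · t* · s/√n = 8.62
99% CI: t* = 2.685, (99.20, 113.00), width = 2 · t* · s/√n = 13.80

The 99% CI is wider by 13.80 - 8.62 = 5.18.
Higher confidence requires a wider interval.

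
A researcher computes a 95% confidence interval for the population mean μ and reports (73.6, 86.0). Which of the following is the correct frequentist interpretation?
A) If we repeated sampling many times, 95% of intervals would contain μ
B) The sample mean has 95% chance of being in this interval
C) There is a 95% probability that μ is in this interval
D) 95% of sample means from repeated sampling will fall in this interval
A

A) Correct — this is the frequentist long-run coverage interpretation.
B) Wrong — x̄ is observed and sits in the interval by construction.
C) Wrong — μ is fixed; the randomness lives in the interval, not in μ.
D) Wrong — coverage applies to intervals containing μ, not to future x̄ values.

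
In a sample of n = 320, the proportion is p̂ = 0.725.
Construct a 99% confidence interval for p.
(0.661, 0.789)

Proportion CI:
SE = √(p̂(1-p̂)/n) = √(0.725 · 0.275 / 320) = 0.02496

z* = 2.576
Margin = z* · SE = 2.576 · 0.02496 = 0.0643

CI: 0.725 ± 0.0643 = (0.661, 0.789)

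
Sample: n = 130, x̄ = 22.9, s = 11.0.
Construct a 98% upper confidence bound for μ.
μ ≤ 24.90

Upper bound (one-sided):
t* = 2.075 (one-sided for 98%)
Upper bound = x̄ + t* · s/√n = 22.9 + 2.075 · 11.0/√130 = 24.90

We are 98% confident that μ ≤ 24.90.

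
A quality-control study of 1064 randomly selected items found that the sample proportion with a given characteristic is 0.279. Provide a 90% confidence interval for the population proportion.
(0.256, 0.302)

Proportion CI:
SE = √(p̂(1-p̂)/n) = √(0.279 · 0.721 / 1064) = 0.01375

z* = 1.645
Margin = z* · SE = 1.645 · 0.01375 = 0.0226

CI: 0.279 ± 0.0226 = (0.256, 0.302)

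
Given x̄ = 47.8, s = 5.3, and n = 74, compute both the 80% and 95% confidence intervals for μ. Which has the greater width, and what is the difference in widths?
95% CI is wider by 0.87

df = 73
80% CI: t* = 1.293, (47.00, 48.60), width = 2 · t* · s/√n = 1.59
95% CI: t* = 1.993, (46.57, 49.03), width = 2 · t* · s/√n = 2.46

The 95% CI is wider by 2.46 - 1.59 = 0.87.
Higher confidence requires a wider interval.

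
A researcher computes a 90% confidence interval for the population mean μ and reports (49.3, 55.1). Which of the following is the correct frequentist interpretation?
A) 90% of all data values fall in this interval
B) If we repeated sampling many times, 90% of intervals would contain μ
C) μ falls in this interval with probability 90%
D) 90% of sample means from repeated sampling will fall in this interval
B

A) Wrong — a CI is about the parameter μ, not individual data values.
B) Correct — this is the frequentist long-run coverage interpretation.
C) Wrong — μ is fixed; the randomness lives in the interval, not in μ.
D) Wrong — coverage applies to intervals containing μ, not to future x̄ values.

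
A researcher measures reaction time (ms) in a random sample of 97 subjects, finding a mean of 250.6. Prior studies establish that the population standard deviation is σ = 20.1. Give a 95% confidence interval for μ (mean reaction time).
(246.60, 254.60)

z-interval (σ known):
z* = 1.960 for 95% confidence

Margin of error = z* · σ/√n = 1.960 · 20.1/√97 = 4.00

CI: (250.6 - 4.00, 250.6 + 4.00) = (246.60, 254.60)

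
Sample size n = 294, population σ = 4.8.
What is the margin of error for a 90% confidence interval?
Margin of error = 0.46

Margin of error = z* · σ/√n
= 1.645 · 4.8/√294
= 1.645 · 4.8/17.1464
= 0.46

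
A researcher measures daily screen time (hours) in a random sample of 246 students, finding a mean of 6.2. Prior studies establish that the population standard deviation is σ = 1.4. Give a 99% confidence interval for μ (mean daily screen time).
(5.97, 6.43)

z-interval (σ known):
z* = 2.576 for 99% confidence

Margin of error = z* · σ/√n = 2.576 · 1.4/√246 = 0.23

CI: (6.2 - 0.23, 6.2 + 0.23) = (5.97, 6.43)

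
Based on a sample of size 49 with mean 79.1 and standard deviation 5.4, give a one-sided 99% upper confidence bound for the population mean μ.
μ ≤ 80.96

Upper bound (one-sided):
t* = 2.407 (one-sided for 99%)
Upper bound = x̄ + t* · s/√n = 79.1 + 2.407 · 5.4/√49 = 80.96

We are 99% confident that μ ≤ 80.96.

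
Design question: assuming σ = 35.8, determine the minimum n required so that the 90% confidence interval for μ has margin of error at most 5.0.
n ≥ 139

For margin E ≤ 5.0:
n ≥ (z* · σ / E)²
n ≥ (1.645 · 35.8 / 5.0)²
n ≥ 138.73

Minimum n = 139 (rounding up)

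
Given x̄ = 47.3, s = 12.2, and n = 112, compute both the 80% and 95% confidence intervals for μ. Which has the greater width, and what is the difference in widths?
95% CI is wider by 1.60

df = 111
80% CI: t* = 1.289, (45.81, 48.79), width = 2 · t* · s/√n = 2.97
95% CI: t* = 1.982, (45.02, 49.58), width = 2 · t* · s/√n = 4.57

The 95% CI is wider by 4.57 - 2.97 = 1.60.
Higher confidence requires a wider interval.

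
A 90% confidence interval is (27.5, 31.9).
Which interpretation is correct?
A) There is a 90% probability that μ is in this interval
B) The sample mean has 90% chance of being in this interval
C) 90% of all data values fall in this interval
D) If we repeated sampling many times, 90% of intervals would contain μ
D

A) Wrong — μ is fixed; the randomness lives in the interval, not in μ.
B) Wrong — x̄ is observed and sits in the interval by construction.
C) Wrong — a CI is about the parameter μ, not individual data values.
D) Correct — this is the frequentist long-run coverage interpretation.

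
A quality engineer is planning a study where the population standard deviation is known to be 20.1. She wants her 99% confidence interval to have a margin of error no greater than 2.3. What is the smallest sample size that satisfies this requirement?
n ≥ 507

For margin E ≤ 2.3:
n ≥ (z* · σ / E)²
n ≥ (2.576 · 20.1 / 2.3)²
n ≥ 506.79

Minimum n = 507 (rounding up)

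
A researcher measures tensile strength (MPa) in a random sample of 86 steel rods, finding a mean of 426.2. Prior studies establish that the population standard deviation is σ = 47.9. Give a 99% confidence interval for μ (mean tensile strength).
(412.89, 439.51)

z-interval (σ known):
z* = 2.576 for 99% confidence

Margin of error = z* · σ/√n = 2.576 · 47.9/√86 = 13.31

CI: (426.2 - 13.31, 426.2 + 13.31) = (412.89, 439.51)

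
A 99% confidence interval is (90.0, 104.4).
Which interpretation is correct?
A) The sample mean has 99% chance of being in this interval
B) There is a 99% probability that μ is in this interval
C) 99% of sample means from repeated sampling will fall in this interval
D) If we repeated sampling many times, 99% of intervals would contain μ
D

A) Wrong — x̄ is observed and sits in the interval by construction.
B) Wrong — μ is fixed; the randomness lives in the interval, not in μ.
C) Wrong — coverage applies to intervals containing μ, not to future x̄ values.
D) Correct — this is the frequentist long-run coverage interpretation.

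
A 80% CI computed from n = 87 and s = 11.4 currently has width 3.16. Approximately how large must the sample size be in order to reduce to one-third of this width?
n ≈ 783

CI width ∝ 1/√n
To reduce width by factor 3, need √n to grow by 3 → need 3² = 9 times as many samples.

Current: n = 87, width = 3.16
New: n = 783, width ≈ 1.05

Width reduced by factor of 3.16/1.05 = 3.01.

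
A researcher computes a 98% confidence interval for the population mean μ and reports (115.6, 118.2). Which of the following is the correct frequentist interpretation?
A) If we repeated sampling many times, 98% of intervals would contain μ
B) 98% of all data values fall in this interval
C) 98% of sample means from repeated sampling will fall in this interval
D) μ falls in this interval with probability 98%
A

A) Correct — this is the frequentist long-run coverage interpretation.
B) Wrong — a CI is about the parameter μ, not individual data values.
C) Wrong — coverage applies to intervals containing μ, not to future x̄ values.
D) Wrong — μ is fixed; the randomness lives in the interval, not in μ.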